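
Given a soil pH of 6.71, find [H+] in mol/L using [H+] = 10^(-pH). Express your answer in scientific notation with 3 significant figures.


Step 1: [H+] = 10^(-pH)
Step 2: [H+] = 10^(-6.71)
Step 3: [H+] = 1.95e-07 mol/L

1.95e-07


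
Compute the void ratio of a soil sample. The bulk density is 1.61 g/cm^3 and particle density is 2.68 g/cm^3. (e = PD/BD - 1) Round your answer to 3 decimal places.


Step 1: e = PD / BD - 1
Step 2: e = 2.68 / 1.61 - 1
Step 3: e = 1.6646 - 1
Step 4: e = 0.665

0.665


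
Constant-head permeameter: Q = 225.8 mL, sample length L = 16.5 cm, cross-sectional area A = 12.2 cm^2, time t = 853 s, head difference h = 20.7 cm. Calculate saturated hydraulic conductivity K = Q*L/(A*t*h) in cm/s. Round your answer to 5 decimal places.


Step 1: K = Q * L / (A * t * h)
Step 2: Numerator = 225.8 * 16.5 = 3725.7
Step 3: Denominator = 12.2 * 853 * 20.7 = 215416.62
Step 4: K = 3725.7 / 215416.62 = 0.0173 cm/s

0.0173


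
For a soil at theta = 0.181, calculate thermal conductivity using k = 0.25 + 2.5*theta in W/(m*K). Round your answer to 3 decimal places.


Step 1: k = 0.25 + 2.5 * theta
Step 2: k = 0.25 + 2.5 * 0.181
Step 3: k = 0.25 + 0.453
Step 4: k = 0.703 W/(m*K)

0.703


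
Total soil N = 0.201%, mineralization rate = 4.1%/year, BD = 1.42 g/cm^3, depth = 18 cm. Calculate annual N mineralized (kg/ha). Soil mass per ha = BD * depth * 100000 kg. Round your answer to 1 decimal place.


Step 1: Soil mass per ha = BD * depth * 100000 = 1.42 * 18 * 100000 = 2556000 kg
Step 2: Total N pool = soil mass * N%/100 = 2556000 * 0.201/100 = 5137.56 kg/ha
Step 3: N mineralized = N pool * rate%/100 = 5137.56 * 4.1/100 = 210.6 kg/ha/yr

210.6


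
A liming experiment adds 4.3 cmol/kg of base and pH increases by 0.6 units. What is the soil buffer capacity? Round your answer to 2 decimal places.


Step 1: BC = change in base / change in pH
Step 2: BC = 4.3 / 0.6
Step 3: BC = 7.17 cmol/(kg*pH unit)

7.17


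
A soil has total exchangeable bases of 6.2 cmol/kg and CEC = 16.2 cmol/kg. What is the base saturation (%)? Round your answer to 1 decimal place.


Step 1: BS = 100 * (sum of bases) / CEC
Step 2: BS = 100 * 6.2 / 16.2
Step 3: BS = 38.3%

38.3


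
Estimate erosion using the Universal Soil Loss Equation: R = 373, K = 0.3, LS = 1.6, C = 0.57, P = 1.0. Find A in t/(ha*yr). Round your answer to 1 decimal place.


Step 1: A = R * K * LS * C * P
Step 2: R * K = 373 * 0.3 = 111.9
Step 3: (R*K) * LS = 111.9 * 1.6 = 179.04
Step 4: * C * P = 179.04 * 0.57 * 1.0 = 102.1
Step 5: A = 102.1 t/(ha*yr)

102.1


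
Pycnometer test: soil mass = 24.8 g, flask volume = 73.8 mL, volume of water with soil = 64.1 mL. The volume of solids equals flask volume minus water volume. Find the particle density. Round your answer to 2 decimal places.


Step 1: Volume of solids = flask volume - water volume with soil
Step 2: V_solids = 73.8 - 64.1 = 9.7 mL
Step 3: Particle density = mass / V_solids = 24.8 / 9.7 = 2.56 g/cm^3

2.56


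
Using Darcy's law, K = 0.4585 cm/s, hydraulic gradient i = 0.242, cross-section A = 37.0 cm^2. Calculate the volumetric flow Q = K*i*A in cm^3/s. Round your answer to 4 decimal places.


Step 1: Apply Darcy's law: Q = K * i * A
Step 2: Q = 0.4585 * 0.242 * 37.0
Step 3: Q = 4.1054 cm^3/s

4.1054


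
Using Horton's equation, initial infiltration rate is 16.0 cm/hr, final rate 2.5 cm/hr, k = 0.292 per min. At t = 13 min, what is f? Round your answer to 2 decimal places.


Step 1: f = fc + (f0 - fc) * exp(-k * t)
Step 2: exp(-0.292 * 13) = 0.02246
Step 3: f = 2.5 + (16.0 - 2.5) * 0.02246
Step 4: f = 2.5 + 13.5 * 0.02246
Step 5: f = 2.8 cm/hr

2.8


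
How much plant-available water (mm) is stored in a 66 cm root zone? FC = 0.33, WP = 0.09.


Step 1: Available water = (FC - WP) * depth * 10
Step 2: AW = (0.33 - 0.09) * 66 * 10
Step 3: AW = 0.24 * 66 * 10
Step 4: AW = 158.4 mm

158.4


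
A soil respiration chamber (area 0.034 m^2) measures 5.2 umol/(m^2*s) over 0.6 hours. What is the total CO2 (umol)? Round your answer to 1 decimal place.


Step 1: Convert time to seconds: 0.6 hr * 3600 = 2160.0 s
Step 2: Total = flux * area * time_s
Step 3: Total = 5.2 * 0.034 * 2160.0
Step 4: Total = 381.9 umol

381.9


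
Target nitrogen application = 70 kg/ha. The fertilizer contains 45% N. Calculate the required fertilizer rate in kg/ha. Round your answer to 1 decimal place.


Step 1: Fertilizer rate = target N / (N content / 100)
Step 2: Rate = 70 / (45 / 100)
Step 3: Rate = 70 / 0.45
Step 4: Rate = 155.6 kg/ha

155.6


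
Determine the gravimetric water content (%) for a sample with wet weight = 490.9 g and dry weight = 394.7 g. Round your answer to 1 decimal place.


Step 1: Water mass = wet - dry = 490.9 - 394.7 = 96.2 g
Step 2: w = 100 * water mass / dry mass
Step 3: w = 100 * 96.2 / 394.7 = 24.4%

24.4


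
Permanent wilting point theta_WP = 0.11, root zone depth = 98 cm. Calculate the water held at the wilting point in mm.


Step 1: Water (mm) = theta_WP * depth * 10
Step 2: Water = 0.11 * 98 * 10
Step 3: Water = 107.8 mm

107.8


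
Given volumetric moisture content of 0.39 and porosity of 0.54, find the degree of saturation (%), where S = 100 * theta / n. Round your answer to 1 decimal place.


Step 1: S = 100 * theta_v / n
Step 2: S = 100 * 0.39 / 0.54
Step 3: S = 72.2%

72.2


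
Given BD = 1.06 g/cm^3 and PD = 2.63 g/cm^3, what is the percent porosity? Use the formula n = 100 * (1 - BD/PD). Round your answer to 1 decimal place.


Step 1: Formula: n = 100 * (1 - BD / PD)
Step 2: n = 100 * (1 - 1.06 / 2.63)
Step 3: n = 100 * (1 - 0.40304)
Step 4: n = 59.7%

59.7


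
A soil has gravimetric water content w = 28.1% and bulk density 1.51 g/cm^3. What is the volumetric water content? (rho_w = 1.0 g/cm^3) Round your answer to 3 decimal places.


Step 1: theta = (w / 100) * BD / rho_w
Step 2: theta = (28.1 / 100) * 1.51 / 1.0
Step 3: theta = 0.281 * 1.51
Step 4: theta = 0.424

0.424


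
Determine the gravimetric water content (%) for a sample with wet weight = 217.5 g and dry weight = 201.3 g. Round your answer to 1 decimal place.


Step 1: Water mass = wet - dry = 217.5 - 201.3 = 16.2 g
Step 2: w = 100 * water mass / dry mass
Step 3: w = 100 * 16.2 / 201.3 = 8.0%

8.0


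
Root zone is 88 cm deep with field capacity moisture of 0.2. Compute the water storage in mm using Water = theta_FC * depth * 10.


Step 1: Water (mm) = theta_FC * depth (cm) * 10
Step 2: Water = 0.2 * 88 * 10
Step 3: Water = 176.0 mm

176.0


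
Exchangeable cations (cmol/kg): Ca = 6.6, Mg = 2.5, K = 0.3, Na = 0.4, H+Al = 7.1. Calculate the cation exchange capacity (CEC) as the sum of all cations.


Step 1: CEC = Ca + Mg + K + Na + (H+Al)
Step 2: CEC = 6.6 + 2.5 + 0.3 + 0.4 + 7.1
Step 3: CEC = 16.9 cmol/kg

16.9


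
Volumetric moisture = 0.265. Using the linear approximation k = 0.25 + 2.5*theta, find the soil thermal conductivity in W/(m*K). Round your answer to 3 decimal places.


Step 1: k = 0.25 + 2.5 * theta
Step 2: k = 0.25 + 2.5 * 0.265
Step 3: k = 0.25 + 0.663
Step 4: k = 0.913 W/(m*K)

0.913


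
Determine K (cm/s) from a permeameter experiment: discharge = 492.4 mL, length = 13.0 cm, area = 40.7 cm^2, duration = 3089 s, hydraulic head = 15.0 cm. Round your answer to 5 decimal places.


Step 1: K = Q * L / (A * t * h)
Step 2: Numerator = 492.4 * 13.0 = 6401.2
Step 3: Denominator = 40.7 * 3089 * 15.0 = 1885834.5
Step 4: K = 6401.2 / 1885834.5 = 0.00339 cm/s

0.00339


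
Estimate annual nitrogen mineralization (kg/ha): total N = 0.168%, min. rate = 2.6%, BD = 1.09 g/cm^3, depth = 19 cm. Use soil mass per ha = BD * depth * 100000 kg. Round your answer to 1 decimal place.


Step 1: Soil mass per ha = BD * depth * 100000 = 1.09 * 19 * 100000 = 2071000 kg
Step 2: Total N pool = soil mass * N%/100 = 2071000 * 0.168/100 = 3479.28 kg/ha
Step 3: N mineralized = N pool * rate%/100 = 3479.28 * 2.6/100 = 90.5 kg/ha/yr

90.5


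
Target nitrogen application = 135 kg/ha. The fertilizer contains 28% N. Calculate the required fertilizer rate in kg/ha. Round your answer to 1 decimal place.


Step 1: Fertilizer rate = target N / (N content / 100)
Step 2: Rate = 135 / (28 / 100)
Step 3: Rate = 135 / 0.28
Step 4: Rate = 482.1 kg/ha

482.1


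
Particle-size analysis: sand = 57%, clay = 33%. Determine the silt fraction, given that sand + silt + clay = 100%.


Step 1: sand + silt + clay = 100%
Step 2: silt = 100 - sand - clay
Step 3: silt = 100 - 57 - 33
Step 4: silt = 10%

10


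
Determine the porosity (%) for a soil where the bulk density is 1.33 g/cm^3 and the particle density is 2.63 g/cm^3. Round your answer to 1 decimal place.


Step 1: Formula: n = 100 * (1 - BD / PD)
Step 2: n = 100 * (1 - 1.33 / 2.63)
Step 3: n = 100 * (1 - 0.5057)
Step 4: n = 49.4%

49.4


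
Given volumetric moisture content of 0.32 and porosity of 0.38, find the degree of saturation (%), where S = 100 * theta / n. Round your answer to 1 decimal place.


Step 1: S = 100 * theta_v / n
Step 2: S = 100 * 0.32 / 0.38
Step 3: S = 84.2%

84.2


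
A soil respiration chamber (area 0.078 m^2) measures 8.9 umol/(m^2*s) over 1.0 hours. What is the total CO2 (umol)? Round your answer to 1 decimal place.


Step 1: Convert time to seconds: 1.0 hr * 3600 = 3600.0 s
Step 2: Total = flux * area * time_s
Step 3: Total = 8.9 * 0.078 * 3600.0
Step 4: Total = 2499.1 umol

2499.1


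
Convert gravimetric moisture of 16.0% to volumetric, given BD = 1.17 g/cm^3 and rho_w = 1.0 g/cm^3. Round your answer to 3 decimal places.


Step 1: theta = (w / 100) * BD / rho_w
Step 2: theta = (16.0 / 100) * 1.17 / 1.0
Step 3: theta = 0.16 * 1.17
Step 4: theta = 0.187

0.187


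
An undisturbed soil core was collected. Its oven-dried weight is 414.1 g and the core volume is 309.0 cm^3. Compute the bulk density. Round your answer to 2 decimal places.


Step 1: Identify the formula: BD = dry mass / volume
Step 2: Substitute values: BD = 414.1 / 309.0
Step 3: BD = 1.34 g/cm^3

1.34


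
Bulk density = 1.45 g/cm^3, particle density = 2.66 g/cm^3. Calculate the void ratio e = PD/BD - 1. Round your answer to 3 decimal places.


Step 1: e = PD / BD - 1
Step 2: e = 2.66 / 1.45 - 1
Step 3: e = 1.83448 - 1
Step 4: e = 0.834

0.834


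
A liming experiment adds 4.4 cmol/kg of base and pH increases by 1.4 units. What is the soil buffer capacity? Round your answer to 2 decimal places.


Step 1: BC = change in base / change in pH
Step 2: BC = 4.4 / 1.4
Step 3: BC = 3.14 cmol/(kg*pH unit)

3.14


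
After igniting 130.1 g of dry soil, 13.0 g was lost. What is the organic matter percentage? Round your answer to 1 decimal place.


Step 1: OM% = 100 * LOI / sample mass
Step 2: OM = 100 * 13.0 / 130.1
Step 3: OM = 10.0%

10.0


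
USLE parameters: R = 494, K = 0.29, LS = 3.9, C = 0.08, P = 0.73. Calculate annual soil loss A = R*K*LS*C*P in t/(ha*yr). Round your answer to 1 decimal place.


Step 1: A = R * K * LS * C * P
Step 2: R * K = 494 * 0.29 = 143.26
Step 3: (R*K) * LS = 143.26 * 3.9 = 558.714
Step 4: * C * P = 558.714 * 0.08 * 0.73 = 32.6
Step 5: A = 32.6 t/(ha*yr)

32.6


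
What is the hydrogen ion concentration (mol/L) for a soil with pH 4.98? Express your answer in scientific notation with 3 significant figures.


Step 1: [H+] = 10^(-pH)
Step 2: [H+] = 10^(-4.98)
Step 3: [H+] = 1.05e-05 mol/L

1.05e-05


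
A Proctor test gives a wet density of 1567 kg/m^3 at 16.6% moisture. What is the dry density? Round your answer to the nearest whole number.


Step 1: Dry density = wet density / (1 + w/100)
Step 2: Dry density = 1567 / (1 + 16.6/100)
Step 3: Dry density = 1567 / 1.166
Step 4: Dry density = 1344 kg/m^3

1344


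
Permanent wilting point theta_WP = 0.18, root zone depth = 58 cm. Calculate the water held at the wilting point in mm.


Step 1: Water (mm) = theta_WP * depth * 10
Step 2: Water = 0.18 * 58 * 10
Step 3: Water = 104.4 mm

104.4


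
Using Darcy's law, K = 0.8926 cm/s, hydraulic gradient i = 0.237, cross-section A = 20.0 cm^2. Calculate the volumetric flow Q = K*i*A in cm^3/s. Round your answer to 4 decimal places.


Step 1: Apply Darcy's law: Q = K * i * A
Step 2: Q = 0.8926 * 0.237 * 20.0
Step 3: Q = 4.2309 cm^3/s

4.2309


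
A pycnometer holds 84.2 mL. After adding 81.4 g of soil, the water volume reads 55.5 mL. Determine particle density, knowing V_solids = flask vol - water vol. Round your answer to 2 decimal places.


Step 1: Volume of solids = flask volume - water volume with soil
Step 2: V_solids = 84.2 - 55.5 = 28.7 mL
Step 3: Particle density = mass / V_solids = 81.4 / 28.7 = 2.84 g/cm^3

2.84


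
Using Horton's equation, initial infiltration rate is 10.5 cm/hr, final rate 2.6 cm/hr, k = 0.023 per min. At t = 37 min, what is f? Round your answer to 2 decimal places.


Step 1: f = fc + (f0 - fc) * exp(-k * t)
Step 2: exp(-0.023 * 37) = 0.426988
Step 3: f = 2.6 + (10.5 - 2.6) * 0.426988
Step 4: f = 2.6 + 7.9 * 0.426988
Step 5: f = 5.97 cm/hr

5.97


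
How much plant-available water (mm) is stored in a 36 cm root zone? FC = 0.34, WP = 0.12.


Step 1: Available water = (FC - WP) * depth * 10
Step 2: AW = (0.34 - 0.12) * 36 * 10
Step 3: AW = 0.22 * 36 * 10
Step 4: AW = 79.2 mm

79.2


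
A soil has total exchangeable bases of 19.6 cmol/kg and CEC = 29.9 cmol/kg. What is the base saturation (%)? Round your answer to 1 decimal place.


Step 1: BS = 100 * (sum of bases) / CEC
Step 2: BS = 100 * 19.6 / 29.9
Step 3: BS = 65.6%

65.6


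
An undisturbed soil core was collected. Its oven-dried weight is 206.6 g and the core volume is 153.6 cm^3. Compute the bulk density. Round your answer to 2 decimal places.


Step 1: Identify the formula: BD = dry mass / volume
Step 2: Substitute values: BD = 206.6 / 153.6
Step 3: BD = 1.35 g/cm^3

1.35


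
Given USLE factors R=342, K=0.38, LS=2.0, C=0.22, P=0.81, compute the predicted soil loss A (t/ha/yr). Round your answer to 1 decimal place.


Step 1: A = R * K * LS * C * P
Step 2: R * K = 342 * 0.38 = 129.96
Step 3: (R*K) * LS = 129.96 * 2.0 = 259.92
Step 4: * C * P = 259.92 * 0.22 * 0.81 = 46.3
Step 5: A = 46.3 t/(ha*yr)

46.3


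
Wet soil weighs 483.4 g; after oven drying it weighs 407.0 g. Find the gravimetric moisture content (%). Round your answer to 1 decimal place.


Step 1: Water mass = wet - dry = 483.4 - 407.0 = 76.4 g
Step 2: w = 100 * water mass / dry mass
Step 3: w = 100 * 76.4 / 407.0 = 18.8%

18.8


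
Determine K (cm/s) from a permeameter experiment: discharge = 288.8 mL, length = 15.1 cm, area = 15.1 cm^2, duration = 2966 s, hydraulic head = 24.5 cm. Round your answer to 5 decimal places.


Step 1: K = Q * L / (A * t * h)
Step 2: Numerator = 288.8 * 15.1 = 4360.88
Step 3: Denominator = 15.1 * 2966 * 24.5 = 1097271.7
Step 4: K = 4360.88 / 1097271.7 = 0.00397 cm/s

0.00397


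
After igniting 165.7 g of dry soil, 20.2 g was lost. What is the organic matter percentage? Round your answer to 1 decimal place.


Step 1: OM% = 100 * LOI / sample mass
Step 2: OM = 100 * 20.2 / 165.7
Step 3: OM = 12.2%

12.2


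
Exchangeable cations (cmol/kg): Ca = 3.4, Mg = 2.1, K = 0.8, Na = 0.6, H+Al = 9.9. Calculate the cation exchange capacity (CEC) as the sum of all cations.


Step 1: CEC = Ca + Mg + K + Na + (H+Al)
Step 2: CEC = 3.4 + 2.1 + 0.8 + 0.6 + 9.9
Step 3: CEC = 16.8 cmol/kg

16.8


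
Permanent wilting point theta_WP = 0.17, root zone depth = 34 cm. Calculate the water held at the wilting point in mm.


Step 1: Water (mm) = theta_WP * depth * 10
Step 2: Water = 0.17 * 34 * 10
Step 3: Water = 57.8 mm

57.8


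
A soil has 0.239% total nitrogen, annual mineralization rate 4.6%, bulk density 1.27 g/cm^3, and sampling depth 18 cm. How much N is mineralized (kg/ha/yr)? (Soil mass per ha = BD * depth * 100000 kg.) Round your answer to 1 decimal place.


Step 1: Soil mass per ha = BD * depth * 100000 = 1.27 * 18 * 100000 = 2286000 kg
Step 2: Total N pool = soil mass * N%/100 = 2286000 * 0.239/100 = 5463.54 kg/ha
Step 3: N mineralized = N pool * rate%/100 = 5463.54 * 4.6/100 = 251.3 kg/ha/yr

251.3


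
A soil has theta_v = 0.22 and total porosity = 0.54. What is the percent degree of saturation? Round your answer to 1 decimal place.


Step 1: S = 100 * theta_v / n
Step 2: S = 100 * 0.22 / 0.54
Step 3: S = 40.7%

40.7


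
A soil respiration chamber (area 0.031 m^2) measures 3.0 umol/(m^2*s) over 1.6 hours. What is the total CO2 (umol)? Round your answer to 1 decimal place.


Step 1: Convert time to seconds: 1.6 hr * 3600 = 5760.0 s
Step 2: Total = flux * area * time_s
Step 3: Total = 3.0 * 0.031 * 5760.0
Step 4: Total = 535.7 umol

535.7


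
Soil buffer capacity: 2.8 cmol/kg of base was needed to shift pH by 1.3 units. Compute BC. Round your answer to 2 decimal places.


Step 1: BC = change in base / change in pH
Step 2: BC = 2.8 / 1.3
Step 3: BC = 2.15 cmol/(kg*pH unit)

2.15


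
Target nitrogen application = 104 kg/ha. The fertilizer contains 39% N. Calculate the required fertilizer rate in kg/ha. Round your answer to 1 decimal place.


Step 1: Fertilizer rate = target N / (N content / 100)
Step 2: Rate = 104 / (39 / 100)
Step 3: Rate = 104 / 0.39
Step 4: Rate = 266.7 kg/ha

266.7


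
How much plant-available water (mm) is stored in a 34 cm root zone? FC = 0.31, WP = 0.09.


Step 1: Available water = (FC - WP) * depth * 10
Step 2: AW = (0.31 - 0.09) * 34 * 10
Step 3: AW = 0.22 * 34 * 10
Step 4: AW = 74.8 mm

74.8


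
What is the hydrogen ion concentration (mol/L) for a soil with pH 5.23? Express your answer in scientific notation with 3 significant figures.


Step 1: [H+] = 10^(-pH)
Step 2: [H+] = 10^(-5.23)
Step 3: [H+] = 5.89e-06 mol/L

5.89e-06


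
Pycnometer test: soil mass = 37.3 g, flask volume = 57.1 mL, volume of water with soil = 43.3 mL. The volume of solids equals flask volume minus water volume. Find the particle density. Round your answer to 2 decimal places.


Step 1: Volume of solids = flask volume - water volume with soil
Step 2: V_solids = 57.1 - 43.3 = 13.8 mL
Step 3: Particle density = mass / V_solids = 37.3 / 13.8 = 2.7 g/cm^3

2.7


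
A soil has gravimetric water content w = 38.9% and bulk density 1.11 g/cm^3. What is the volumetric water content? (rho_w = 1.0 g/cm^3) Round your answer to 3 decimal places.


Step 1: theta = (w / 100) * BD / rho_w
Step 2: theta = (38.9 / 100) * 1.11 / 1.0
Step 3: theta = 0.389 * 1.11
Step 4: theta = 0.432

0.432


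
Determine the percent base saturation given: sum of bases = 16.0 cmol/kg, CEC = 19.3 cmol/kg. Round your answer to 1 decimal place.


Step 1: BS = 100 * (sum of bases) / CEC
Step 2: BS = 100 * 16.0 / 19.3
Step 3: BS = 82.9%

82.9


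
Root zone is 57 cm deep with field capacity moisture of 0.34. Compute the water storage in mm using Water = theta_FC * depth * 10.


Step 1: Water (mm) = theta_FC * depth (cm) * 10
Step 2: Water = 0.34 * 57 * 10
Step 3: Water = 193.8 mm

193.8


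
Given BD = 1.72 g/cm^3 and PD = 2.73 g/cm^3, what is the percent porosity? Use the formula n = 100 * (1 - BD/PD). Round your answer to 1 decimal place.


Step 1: Formula: n = 100 * (1 - BD / PD)
Step 2: n = 100 * (1 - 1.72 / 2.73)
Step 3: n = 100 * (1 - 0.63004)
Step 4: n = 37.0%

37.0


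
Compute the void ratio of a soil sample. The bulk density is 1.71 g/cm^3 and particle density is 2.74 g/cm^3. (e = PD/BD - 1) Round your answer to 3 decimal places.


Step 1: e = PD / BD - 1
Step 2: e = 2.74 / 1.71 - 1
Step 3: e = 1.60234 - 1
Step 4: e = 0.602

0.602


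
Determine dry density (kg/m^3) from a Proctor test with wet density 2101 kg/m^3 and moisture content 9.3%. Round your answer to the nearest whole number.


Step 1: Dry density = wet density / (1 + w/100)
Step 2: Dry density = 2101 / (1 + 9.3/100)
Step 3: Dry density = 2101 / 1.093
Step 4: Dry density = 1922 kg/m^3

1922


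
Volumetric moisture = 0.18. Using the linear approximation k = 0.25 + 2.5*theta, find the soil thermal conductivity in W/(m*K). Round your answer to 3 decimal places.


Step 1: k = 0.25 + 2.5 * theta
Step 2: k = 0.25 + 2.5 * 0.18
Step 3: k = 0.25 + 0.45
Step 4: k = 0.7 W/(m*K)

0.7


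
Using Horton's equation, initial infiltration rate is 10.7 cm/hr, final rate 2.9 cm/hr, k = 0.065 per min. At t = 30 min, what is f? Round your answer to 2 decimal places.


Step 1: f = fc + (f0 - fc) * exp(-k * t)
Step 2: exp(-0.065 * 30) = 0.142274
Step 3: f = 2.9 + (10.7 - 2.9) * 0.142274
Step 4: f = 2.9 + 7.8 * 0.142274
Step 5: f = 4.01 cm/hr

4.01


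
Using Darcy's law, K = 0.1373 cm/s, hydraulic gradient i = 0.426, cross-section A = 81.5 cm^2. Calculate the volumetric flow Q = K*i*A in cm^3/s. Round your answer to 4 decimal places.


Step 1: Apply Darcy's law: Q = K * i * A
Step 2: Q = 0.1373 * 0.426 * 81.5
Step 3: Q = 4.7669 cm^3/s

4.7669


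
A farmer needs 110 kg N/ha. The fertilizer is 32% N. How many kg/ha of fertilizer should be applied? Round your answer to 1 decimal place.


Step 1: Fertilizer rate = target N / (N content / 100)
Step 2: Rate = 110 / (32 / 100)
Step 3: Rate = 110 / 0.32
Step 4: Rate = 343.8 kg/ha

343.8


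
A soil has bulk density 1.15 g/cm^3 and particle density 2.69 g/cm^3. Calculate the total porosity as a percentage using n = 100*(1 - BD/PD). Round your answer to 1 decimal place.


Step 1: Formula: n = 100 * (1 - BD / PD)
Step 2: n = 100 * (1 - 1.15 / 2.69)
Step 3: n = 100 * (1 - 0.42751)
Step 4: n = 57.2%

57.2


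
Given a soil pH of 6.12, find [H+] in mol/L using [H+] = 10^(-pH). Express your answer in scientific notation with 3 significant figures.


Step 1: [H+] = 10^(-pH)
Step 2: [H+] = 10^(-6.12)
Step 3: [H+] = 7.59e-07 mol/L

7.59e-07


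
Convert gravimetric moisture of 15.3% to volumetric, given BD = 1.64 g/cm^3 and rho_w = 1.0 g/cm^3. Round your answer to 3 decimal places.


Step 1: theta = (w / 100) * BD / rho_w
Step 2: theta = (15.3 / 100) * 1.64 / 1.0
Step 3: theta = 0.153 * 1.64
Step 4: theta = 0.251

0.251


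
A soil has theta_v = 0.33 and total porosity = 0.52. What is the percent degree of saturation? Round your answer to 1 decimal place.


Step 1: S = 100 * theta_v / n
Step 2: S = 100 * 0.33 / 0.52
Step 3: S = 63.5%

63.5


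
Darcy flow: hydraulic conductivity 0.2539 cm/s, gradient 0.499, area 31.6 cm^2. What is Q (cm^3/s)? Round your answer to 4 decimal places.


Step 1: Apply Darcy's law: Q = K * i * A
Step 2: Q = 0.2539 * 0.499 * 31.6
Step 3: Q = 4.0036 cm^3/s

4.0036


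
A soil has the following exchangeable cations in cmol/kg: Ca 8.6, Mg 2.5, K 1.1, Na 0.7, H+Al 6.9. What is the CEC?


Step 1: CEC = Ca + Mg + K + Na + (H+Al)
Step 2: CEC = 8.6 + 2.5 + 1.1 + 0.7 + 6.9
Step 3: CEC = 19.8 cmol/kg

19.8


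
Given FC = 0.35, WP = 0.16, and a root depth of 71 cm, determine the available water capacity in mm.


Step 1: Available water = (FC - WP) * depth * 10
Step 2: AW = (0.35 - 0.16) * 71 * 10
Step 3: AW = 0.19 * 71 * 10
Step 4: AW = 134.9 mm

134.9


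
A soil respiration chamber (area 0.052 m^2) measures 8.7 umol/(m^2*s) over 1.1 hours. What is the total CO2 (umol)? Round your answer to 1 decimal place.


Step 1: Convert time to seconds: 1.1 hr * 3600 = 3960.0 s
Step 2: Total = flux * area * time_s
Step 3: Total = 8.7 * 0.052 * 3960.0
Step 4: Total = 1791.5 umol

1791.5


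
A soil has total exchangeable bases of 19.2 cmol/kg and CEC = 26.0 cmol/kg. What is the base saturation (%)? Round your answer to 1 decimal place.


Step 1: BS = 100 * (sum of bases) / CEC
Step 2: BS = 100 * 19.2 / 26.0
Step 3: BS = 73.8%

73.8


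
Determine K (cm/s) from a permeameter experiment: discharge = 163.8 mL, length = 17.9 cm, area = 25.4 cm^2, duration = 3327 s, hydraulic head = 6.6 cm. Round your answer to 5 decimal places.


Step 1: K = Q * L / (A * t * h)
Step 2: Numerator = 163.8 * 17.9 = 2932.02
Step 3: Denominator = 25.4 * 3327 * 6.6 = 557738.28
Step 4: K = 2932.02 / 557738.28 = 0.00526 cm/s

0.00526


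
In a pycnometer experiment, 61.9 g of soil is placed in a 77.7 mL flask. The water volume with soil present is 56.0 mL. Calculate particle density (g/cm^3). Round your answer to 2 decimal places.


Step 1: Volume of solids = flask volume - water volume with soil
Step 2: V_solids = 77.7 - 56.0 = 21.7 mL
Step 3: Particle density = mass / V_solids = 61.9 / 21.7 = 2.85 g/cm^3

2.85


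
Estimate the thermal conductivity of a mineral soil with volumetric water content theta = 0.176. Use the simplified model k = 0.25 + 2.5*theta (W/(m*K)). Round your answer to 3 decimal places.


Step 1: k = 0.25 + 2.5 * theta
Step 2: k = 0.25 + 2.5 * 0.176
Step 3: k = 0.25 + 0.44
Step 4: k = 0.69 W/(m*K)

0.69


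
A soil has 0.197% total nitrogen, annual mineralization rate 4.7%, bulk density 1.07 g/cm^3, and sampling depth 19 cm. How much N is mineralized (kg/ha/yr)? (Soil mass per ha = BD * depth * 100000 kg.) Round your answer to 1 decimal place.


Step 1: Soil mass per ha = BD * depth * 100000 = 1.07 * 19 * 100000 = 2033000 kg
Step 2: Total N pool = soil mass * N%/100 = 2033000 * 0.197/100 = 4005.01 kg/ha
Step 3: N mineralized = N pool * rate%/100 = 4005.01 * 4.7/100 = 188.2 kg/ha/yr

188.2


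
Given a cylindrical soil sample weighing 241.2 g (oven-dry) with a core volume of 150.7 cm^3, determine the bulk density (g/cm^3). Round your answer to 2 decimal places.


Step 1: Identify the formula: BD = dry mass / volume
Step 2: Substitute values: BD = 241.2 / 150.7
Step 3: BD = 1.6 g/cm^3

1.6


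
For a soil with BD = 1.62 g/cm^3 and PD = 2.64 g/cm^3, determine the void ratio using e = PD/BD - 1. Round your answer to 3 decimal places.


Step 1: e = PD / BD - 1
Step 2: e = 2.64 / 1.62 - 1
Step 3: e = 1.62963 - 1
Step 4: e = 0.63

0.63


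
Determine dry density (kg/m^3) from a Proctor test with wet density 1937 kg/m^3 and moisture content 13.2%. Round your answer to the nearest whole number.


Step 1: Dry density = wet density / (1 + w/100)
Step 2: Dry density = 1937 / (1 + 13.2/100)
Step 3: Dry density = 1937 / 1.132
Step 4: Dry density = 1711 kg/m^3

1711


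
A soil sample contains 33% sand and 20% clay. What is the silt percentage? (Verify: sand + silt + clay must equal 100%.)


Step 1: sand + silt + clay = 100%
Step 2: silt = 100 - sand - clay
Step 3: silt = 100 - 33 - 20
Step 4: silt = 47%

47


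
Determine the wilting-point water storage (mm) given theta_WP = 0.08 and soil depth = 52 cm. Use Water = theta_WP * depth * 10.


Step 1: Water (mm) = theta_WP * depth * 10
Step 2: Water = 0.08 * 52 * 10
Step 3: Water = 41.6 mm

41.6


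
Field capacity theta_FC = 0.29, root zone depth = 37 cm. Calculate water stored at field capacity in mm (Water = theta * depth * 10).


Step 1: Water (mm) = theta_FC * depth (cm) * 10
Step 2: Water = 0.29 * 37 * 10
Step 3: Water = 107.3 mm

107.3


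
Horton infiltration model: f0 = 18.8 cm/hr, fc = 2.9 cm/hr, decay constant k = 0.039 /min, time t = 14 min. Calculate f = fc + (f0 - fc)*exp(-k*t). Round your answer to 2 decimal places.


Step 1: f = fc + (f0 - fc) * exp(-k * t)
Step 2: exp(-0.039 * 14) = 0.579262
Step 3: f = 2.9 + (18.8 - 2.9) * 0.579262
Step 4: f = 2.9 + 15.9 * 0.579262
Step 5: f = 12.11 cm/hr

12.11


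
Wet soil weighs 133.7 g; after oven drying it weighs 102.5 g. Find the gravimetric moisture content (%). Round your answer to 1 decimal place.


Step 1: Water mass = wet - dry = 133.7 - 102.5 = 31.2 g
Step 2: w = 100 * water mass / dry mass
Step 3: w = 100 * 31.2 / 102.5 = 30.4%

30.4


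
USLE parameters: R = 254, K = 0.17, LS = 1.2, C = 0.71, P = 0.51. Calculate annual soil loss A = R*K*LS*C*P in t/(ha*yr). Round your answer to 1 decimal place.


Step 1: A = R * K * LS * C * P
Step 2: R * K = 254 * 0.17 = 43.18
Step 3: (R*K) * LS = 43.18 * 1.2 = 51.816
Step 4: * C * P = 51.816 * 0.71 * 0.51 = 18.8
Step 5: A = 18.8 t/(ha*yr)

18.8


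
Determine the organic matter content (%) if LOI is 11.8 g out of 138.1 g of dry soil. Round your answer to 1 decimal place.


Step 1: OM% = 100 * LOI / sample mass
Step 2: OM = 100 * 11.8 / 138.1
Step 3: OM = 8.5%

8.5


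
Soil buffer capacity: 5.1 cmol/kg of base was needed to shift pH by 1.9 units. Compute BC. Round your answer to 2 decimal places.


Step 1: BC = change in base / change in pH
Step 2: BC = 5.1 / 1.9
Step 3: BC = 2.68 cmol/(kg*pH unit)

2.68


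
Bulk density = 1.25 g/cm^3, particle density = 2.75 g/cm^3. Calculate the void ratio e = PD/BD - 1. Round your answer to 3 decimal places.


Step 1: e = PD / BD - 1
Step 2: e = 2.75 / 1.25 - 1
Step 3: e = 2.2 - 1
Step 4: e = 1.2

1.2


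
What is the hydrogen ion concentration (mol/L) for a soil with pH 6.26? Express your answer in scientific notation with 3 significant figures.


Step 1: [H+] = 10^(-pH)
Step 2: [H+] = 10^(-6.26)
Step 3: [H+] = 5.50e-07 mol/L

5.50e-07


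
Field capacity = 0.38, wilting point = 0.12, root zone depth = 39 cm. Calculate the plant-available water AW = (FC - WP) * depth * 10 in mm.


Step 1: Available water = (FC - WP) * depth * 10
Step 2: AW = (0.38 - 0.12) * 39 * 10
Step 3: AW = 0.26 * 39 * 10
Step 4: AW = 101.4 mm

101.4


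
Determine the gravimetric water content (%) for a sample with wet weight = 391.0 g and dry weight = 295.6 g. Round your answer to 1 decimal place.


Step 1: Water mass = wet - dry = 391.0 - 295.6 = 95.4 g
Step 2: w = 100 * water mass / dry mass
Step 3: w = 100 * 95.4 / 295.6 = 32.3%

32.3


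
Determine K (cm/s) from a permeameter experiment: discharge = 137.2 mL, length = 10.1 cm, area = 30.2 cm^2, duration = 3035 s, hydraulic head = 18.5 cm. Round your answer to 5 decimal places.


Step 1: K = Q * L / (A * t * h)
Step 2: Numerator = 137.2 * 10.1 = 1385.72
Step 3: Denominator = 30.2 * 3035 * 18.5 = 1695654.5
Step 4: K = 1385.72 / 1695654.5 = 0.00082 cm/s

0.00082


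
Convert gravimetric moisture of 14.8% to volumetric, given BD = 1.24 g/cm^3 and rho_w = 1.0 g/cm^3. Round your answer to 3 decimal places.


Step 1: theta = (w / 100) * BD / rho_w
Step 2: theta = (14.8 / 100) * 1.24 / 1.0
Step 3: theta = 0.148 * 1.24
Step 4: theta = 0.184

0.184


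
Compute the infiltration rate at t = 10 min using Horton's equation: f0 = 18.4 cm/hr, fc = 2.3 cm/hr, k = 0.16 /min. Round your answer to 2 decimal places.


Step 1: f = fc + (f0 - fc) * exp(-k * t)
Step 2: exp(-0.16 * 10) = 0.201897
Step 3: f = 2.3 + (18.4 - 2.3) * 0.201897
Step 4: f = 2.3 + 16.1 * 0.201897
Step 5: f = 5.55 cm/hr

5.55


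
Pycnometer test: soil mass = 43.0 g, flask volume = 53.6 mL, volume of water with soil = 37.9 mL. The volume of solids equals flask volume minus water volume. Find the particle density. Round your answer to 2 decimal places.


Step 1: Volume of solids = flask volume - water volume with soil
Step 2: V_solids = 53.6 - 37.9 = 15.7 mL
Step 3: Particle density = mass / V_solids = 43.0 / 15.7 = 2.74 g/cm^3

2.74


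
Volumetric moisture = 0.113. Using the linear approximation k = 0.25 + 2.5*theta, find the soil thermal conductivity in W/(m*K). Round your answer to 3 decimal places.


Step 1: k = 0.25 + 2.5 * theta
Step 2: k = 0.25 + 2.5 * 0.113
Step 3: k = 0.25 + 0.283
Step 4: k = 0.533 W/(m*K)

0.533


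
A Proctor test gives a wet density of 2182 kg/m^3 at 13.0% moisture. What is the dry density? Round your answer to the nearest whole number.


Step 1: Dry density = wet density / (1 + w/100)
Step 2: Dry density = 2182 / (1 + 13.0/100)
Step 3: Dry density = 2182 / 1.13
Step 4: Dry density = 1931 kg/m^3

1931


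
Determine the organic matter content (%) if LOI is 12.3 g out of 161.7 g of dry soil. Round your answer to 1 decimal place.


Step 1: OM% = 100 * LOI / sample mass
Step 2: OM = 100 * 12.3 / 161.7
Step 3: OM = 7.6%

7.6


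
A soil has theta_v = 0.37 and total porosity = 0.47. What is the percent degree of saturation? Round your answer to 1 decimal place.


Step 1: S = 100 * theta_v / n
Step 2: S = 100 * 0.37 / 0.47
Step 3: S = 78.7%

78.7


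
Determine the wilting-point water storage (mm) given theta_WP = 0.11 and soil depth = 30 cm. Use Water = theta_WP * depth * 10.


Step 1: Water (mm) = theta_WP * depth * 10
Step 2: Water = 0.11 * 30 * 10
Step 3: Water = 33.0 mm

33.0


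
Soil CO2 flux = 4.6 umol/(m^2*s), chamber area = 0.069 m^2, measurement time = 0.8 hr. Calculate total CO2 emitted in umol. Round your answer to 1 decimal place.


Step 1: Convert time to seconds: 0.8 hr * 3600 = 2880.0 s
Step 2: Total = flux * area * time_s
Step 3: Total = 4.6 * 0.069 * 2880.0
Step 4: Total = 914.1 umol

914.1


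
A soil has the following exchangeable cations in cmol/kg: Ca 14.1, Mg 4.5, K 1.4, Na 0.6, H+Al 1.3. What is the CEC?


Step 1: CEC = Ca + Mg + K + Na + (H+Al)
Step 2: CEC = 14.1 + 4.5 + 1.4 + 0.6 + 1.3
Step 3: CEC = 21.9 cmol/kg

21.9


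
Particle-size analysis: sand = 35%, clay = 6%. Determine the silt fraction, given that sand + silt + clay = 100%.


Step 1: sand + silt + clay = 100%
Step 2: silt = 100 - sand - clay
Step 3: silt = 100 - 35 - 6
Step 4: silt = 59%

59


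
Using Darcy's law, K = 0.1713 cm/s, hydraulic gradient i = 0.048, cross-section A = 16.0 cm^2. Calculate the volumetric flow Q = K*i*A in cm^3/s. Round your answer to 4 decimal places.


Step 1: Apply Darcy's law: Q = K * i * A
Step 2: Q = 0.1713 * 0.048 * 16.0
Step 3: Q = 0.1316 cm^3/s

0.1316


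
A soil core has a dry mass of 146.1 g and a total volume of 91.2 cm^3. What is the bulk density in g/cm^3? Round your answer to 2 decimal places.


Step 1: Identify the formula: BD = dry mass / volume
Step 2: Substitute values: BD = 146.1 / 91.2
Step 3: BD = 1.6 g/cm^3

1.6


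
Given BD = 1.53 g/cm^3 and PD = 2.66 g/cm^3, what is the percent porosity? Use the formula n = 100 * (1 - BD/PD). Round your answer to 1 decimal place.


Step 1: Formula: n = 100 * (1 - BD / PD)
Step 2: n = 100 * (1 - 1.53 / 2.66)
Step 3: n = 100 * (1 - 0.57519)
Step 4: n = 42.5%

42.5


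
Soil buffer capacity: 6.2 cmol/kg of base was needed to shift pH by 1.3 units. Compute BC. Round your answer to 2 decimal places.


Step 1: BC = change in base / change in pH
Step 2: BC = 6.2 / 1.3
Step 3: BC = 4.77 cmol/(kg*pH unit)

4.77


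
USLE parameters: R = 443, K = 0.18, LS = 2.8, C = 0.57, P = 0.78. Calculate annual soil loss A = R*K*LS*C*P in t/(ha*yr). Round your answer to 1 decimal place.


Step 1: A = R * K * LS * C * P
Step 2: R * K = 443 * 0.18 = 79.74
Step 3: (R*K) * LS = 79.74 * 2.8 = 223.272
Step 4: * C * P = 223.272 * 0.57 * 0.78 = 99.3
Step 5: A = 99.3 t/(ha*yr)

99.3


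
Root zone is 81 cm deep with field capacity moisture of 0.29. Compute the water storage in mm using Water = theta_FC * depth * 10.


Step 1: Water (mm) = theta_FC * depth (cm) * 10
Step 2: Water = 0.29 * 81 * 10
Step 3: Water = 234.9 mm

234.9


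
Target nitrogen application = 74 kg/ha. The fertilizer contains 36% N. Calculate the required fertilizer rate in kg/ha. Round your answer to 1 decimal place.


Step 1: Fertilizer rate = target N / (N content / 100)
Step 2: Rate = 74 / (36 / 100)
Step 3: Rate = 74 / 0.36
Step 4: Rate = 205.6 kg/ha

205.6


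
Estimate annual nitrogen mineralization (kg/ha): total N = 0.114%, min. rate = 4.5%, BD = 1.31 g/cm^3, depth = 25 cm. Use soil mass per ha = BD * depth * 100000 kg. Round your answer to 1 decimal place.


Step 1: Soil mass per ha = BD * depth * 100000 = 1.31 * 25 * 100000 = 3275000 kg
Step 2: Total N pool = soil mass * N%/100 = 3275000 * 0.114/100 = 3733.5 kg/ha
Step 3: N mineralized = N pool * rate%/100 = 3733.5 * 4.5/100 = 168.0 kg/ha/yr

168.0


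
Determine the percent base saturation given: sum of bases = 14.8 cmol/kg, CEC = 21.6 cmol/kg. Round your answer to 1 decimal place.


Step 1: BS = 100 * (sum of bases) / CEC
Step 2: BS = 100 * 14.8 / 21.6
Step 3: BS = 68.5%

68.5


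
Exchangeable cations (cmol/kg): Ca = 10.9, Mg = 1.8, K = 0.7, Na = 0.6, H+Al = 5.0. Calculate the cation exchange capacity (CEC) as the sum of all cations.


Step 1: CEC = Ca + Mg + K + Na + (H+Al)
Step 2: CEC = 10.9 + 1.8 + 0.7 + 0.6 + 5.0
Step 3: CEC = 19.0 cmol/kg

19.0


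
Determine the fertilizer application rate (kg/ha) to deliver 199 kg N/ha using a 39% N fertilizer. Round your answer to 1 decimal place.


Step 1: Fertilizer rate = target N / (N content / 100)
Step 2: Rate = 199 / (39 / 100)
Step 3: Rate = 199 / 0.39
Step 4: Rate = 510.3 kg/ha

510.3


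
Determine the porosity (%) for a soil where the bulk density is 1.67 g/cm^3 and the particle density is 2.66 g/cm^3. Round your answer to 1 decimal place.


Step 1: Formula: n = 100 * (1 - BD / PD)
Step 2: n = 100 * (1 - 1.67 / 2.66)
Step 3: n = 100 * (1 - 0.62782)
Step 4: n = 37.2%

37.2


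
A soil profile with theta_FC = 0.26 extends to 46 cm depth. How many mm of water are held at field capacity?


Step 1: Water (mm) = theta_FC * depth (cm) * 10
Step 2: Water = 0.26 * 46 * 10
Step 3: Water = 119.6 mm

119.6


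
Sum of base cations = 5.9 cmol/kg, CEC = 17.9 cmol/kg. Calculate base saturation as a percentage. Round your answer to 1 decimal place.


Step 1: BS = 100 * (sum of bases) / CEC
Step 2: BS = 100 * 5.9 / 17.9
Step 3: BS = 33.0%

33.0


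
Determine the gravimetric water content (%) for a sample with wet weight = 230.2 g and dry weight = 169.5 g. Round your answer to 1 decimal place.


Step 1: Water mass = wet - dry = 230.2 - 169.5 = 60.7 g
Step 2: w = 100 * water mass / dry mass
Step 3: w = 100 * 60.7 / 169.5 = 35.8%

35.8


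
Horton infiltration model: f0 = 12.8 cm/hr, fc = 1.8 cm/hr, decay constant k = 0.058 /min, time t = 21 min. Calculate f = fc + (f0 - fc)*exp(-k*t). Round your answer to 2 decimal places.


Step 1: f = fc + (f0 - fc) * exp(-k * t)
Step 2: exp(-0.058 * 21) = 0.295821
Step 3: f = 1.8 + (12.8 - 1.8) * 0.295821
Step 4: f = 1.8 + 11.0 * 0.295821
Step 5: f = 5.05 cm/hr

5.05


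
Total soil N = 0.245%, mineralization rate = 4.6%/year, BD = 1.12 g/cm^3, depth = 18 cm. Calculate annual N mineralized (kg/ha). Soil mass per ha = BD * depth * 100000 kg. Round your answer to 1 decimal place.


Step 1: Soil mass per ha = BD * depth * 100000 = 1.12 * 18 * 100000 = 2016000 kg
Step 2: Total N pool = soil mass * N%/100 = 2016000 * 0.245/100 = 4939.2 kg/ha
Step 3: N mineralized = N pool * rate%/100 = 4939.2 * 4.6/100 = 227.2 kg/ha/yr

227.2


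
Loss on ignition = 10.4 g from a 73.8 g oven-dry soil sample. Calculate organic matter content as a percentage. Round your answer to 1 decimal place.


Step 1: OM% = 100 * LOI / sample mass
Step 2: OM = 100 * 10.4 / 73.8
Step 3: OM = 14.1%

14.1


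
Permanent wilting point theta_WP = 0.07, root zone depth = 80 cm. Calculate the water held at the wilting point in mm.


Step 1: Water (mm) = theta_WP * depth * 10
Step 2: Water = 0.07 * 80 * 10
Step 3: Water = 56.0 mm

56.0


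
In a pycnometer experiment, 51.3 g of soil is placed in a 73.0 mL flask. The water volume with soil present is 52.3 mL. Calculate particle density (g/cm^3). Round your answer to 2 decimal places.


Step 1: Volume of solids = flask volume - water volume with soil
Step 2: V_solids = 73.0 - 52.3 = 20.7 mL
Step 3: Particle density = mass / V_solids = 51.3 / 20.7 = 2.48 g/cm^3

2.48


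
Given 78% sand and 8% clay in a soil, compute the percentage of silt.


Step 1: sand + silt + clay = 100%
Step 2: silt = 100 - sand - clay
Step 3: silt = 100 - 78 - 8
Step 4: silt = 14%

14


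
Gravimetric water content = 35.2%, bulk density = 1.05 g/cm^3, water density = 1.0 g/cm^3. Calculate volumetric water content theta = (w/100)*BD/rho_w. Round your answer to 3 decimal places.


Step 1: theta = (w / 100) * BD / rho_w
Step 2: theta = (35.2 / 100) * 1.05 / 1.0
Step 3: theta = 0.352 * 1.05
Step 4: theta = 0.37

0.37


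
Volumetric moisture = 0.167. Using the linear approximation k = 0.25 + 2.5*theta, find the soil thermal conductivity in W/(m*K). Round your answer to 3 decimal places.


Step 1: k = 0.25 + 2.5 * theta
Step 2: k = 0.25 + 2.5 * 0.167
Step 3: k = 0.25 + 0.418
Step 4: k = 0.668 W/(m*K)

0.668
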